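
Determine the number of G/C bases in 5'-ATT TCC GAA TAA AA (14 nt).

3

Counting bases: C=2, T=4, G=1, A=7
G+C = 1 + 2 = 3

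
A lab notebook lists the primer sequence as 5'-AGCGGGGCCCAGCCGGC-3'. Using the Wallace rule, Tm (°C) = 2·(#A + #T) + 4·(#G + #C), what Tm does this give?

64°C

Counting bases: T=0, G=8, C=7, A=2
A+T = 2, G+C = 15
Tm = 2×2 + 4×15 = 64°C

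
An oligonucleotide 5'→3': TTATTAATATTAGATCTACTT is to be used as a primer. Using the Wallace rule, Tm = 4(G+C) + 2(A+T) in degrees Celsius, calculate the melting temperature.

Counting bases: A=7, C=2, G=1, T=11
So N_AT = 18 and N_GC = 3.
Tm = 2(18) + 4(3) = 36 + 12 = 48°C

48°C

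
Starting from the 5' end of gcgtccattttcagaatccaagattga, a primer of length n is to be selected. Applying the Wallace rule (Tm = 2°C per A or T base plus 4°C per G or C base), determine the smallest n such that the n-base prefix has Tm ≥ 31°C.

First 10 bases: GCGTCCATTT → Tm = 30°C (< 31°C)
First 11 bases: GCGTCCATTTT → Tm = 32°C (≥ 31°C)
Since every base adds ≥2°C, Tm only increases with n, so the threshold is first crossed at n = 11.

n = 11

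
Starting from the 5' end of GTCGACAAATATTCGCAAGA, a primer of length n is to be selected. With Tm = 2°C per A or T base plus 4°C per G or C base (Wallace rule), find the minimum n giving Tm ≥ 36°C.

n = 14

First 13 bases: GTCGACAAATATT → Tm = 34°C (< 36°C)
First 14 bases: GTCGACAAATATTC → Tm = 38°C (≥ 36°C)
Since every base adds ≥2°C, Tm only increases with n, so the threshold is first crossed at n = 14.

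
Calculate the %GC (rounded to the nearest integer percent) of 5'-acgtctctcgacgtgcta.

56%

T=5, C=6, G=4, A=3
G+C = 4 + 6 = 10 out of 18 bases
%GC = 10/18 × 100 = 55.56% ≈ 56%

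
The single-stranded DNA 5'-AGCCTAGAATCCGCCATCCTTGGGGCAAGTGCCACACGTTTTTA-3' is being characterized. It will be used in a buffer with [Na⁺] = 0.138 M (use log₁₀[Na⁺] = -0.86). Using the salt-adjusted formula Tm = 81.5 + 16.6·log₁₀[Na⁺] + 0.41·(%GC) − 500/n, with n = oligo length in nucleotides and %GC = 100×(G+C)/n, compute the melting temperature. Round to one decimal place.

77.3°C

Length n = 44. Base counts: T=11, C=13, A=10, G=10
G+C = 23, so %GC = 23/44 × 100 = 52.273%
Salt term: 16.6 × (-0.86) = -14.276
GC term: 0.41 × 52.273 = 21.432; length term: −500/44 = −11.364
Tm = 81.5 + (-14.276) + 21.432 − 11.364 = 77.292 → 77.3°C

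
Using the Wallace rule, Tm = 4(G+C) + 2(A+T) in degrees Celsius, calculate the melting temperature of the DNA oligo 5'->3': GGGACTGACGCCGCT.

Scanning the sequence gives G=6, A=2, C=5, T=2.
AT pairs contribute 4, GC pairs contribute 11.
Tm = 4·11 + 2·4 = 44 + 8 = 52°C

52°C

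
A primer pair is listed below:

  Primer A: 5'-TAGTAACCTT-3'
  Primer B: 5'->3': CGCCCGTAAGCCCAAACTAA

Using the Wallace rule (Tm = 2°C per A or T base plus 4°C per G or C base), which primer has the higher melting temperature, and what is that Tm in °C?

Primer A: A+T=7, G+C=3 → Tm = 2(7)+4(3) = 26°C
Primer B: A+T=9, G+C=11 → Tm = 2(9)+4(11) = 62°C
26°C vs 62°C → primer B is higher.

Primer B, 62°C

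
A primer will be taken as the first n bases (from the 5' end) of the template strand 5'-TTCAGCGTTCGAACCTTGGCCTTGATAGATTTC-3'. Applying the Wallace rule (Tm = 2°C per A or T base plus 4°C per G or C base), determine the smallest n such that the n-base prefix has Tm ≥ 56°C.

n = 19

First 18 bases: TTCAGCGTTCGAACCTTG → Tm = 54°C (< 56°C)
First 19 bases: TTCAGCGTTCGAACCTTGG → Tm = 58°C (≥ 56°C)
Each additional base adds 2°C (A/T) or 4°C (G/C), so Tm is non-decreasing in n; n = 19 is the first length to reach 56°C.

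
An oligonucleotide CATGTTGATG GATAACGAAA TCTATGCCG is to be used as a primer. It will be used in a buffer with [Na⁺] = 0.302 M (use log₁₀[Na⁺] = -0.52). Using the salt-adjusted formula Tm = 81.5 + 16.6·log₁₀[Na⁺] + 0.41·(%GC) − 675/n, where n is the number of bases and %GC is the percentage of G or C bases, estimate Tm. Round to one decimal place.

Length n = 29. Counting bases: G=7, C=5, A=9, T=8
G+C = 12, so %GC = 12/29 × 100 = 41.379%
Salt term: 16.6 × (-0.52) = -8.632
GC term: 0.41 × 41.379 = 16.965; length term: −675/29 = −23.276
Tm = 81.5 + (-8.632) + 16.965 − 23.276 = 66.557 → 66.6°C

66.6°C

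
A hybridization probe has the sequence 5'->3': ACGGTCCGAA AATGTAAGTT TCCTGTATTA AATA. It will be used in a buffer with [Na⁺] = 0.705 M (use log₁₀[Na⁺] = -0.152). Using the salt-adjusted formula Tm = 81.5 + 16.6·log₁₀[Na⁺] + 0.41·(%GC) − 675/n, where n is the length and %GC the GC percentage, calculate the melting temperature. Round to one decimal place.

Length n = 34. Base counts: A=12, C=5, T=11, G=6
G+C = 11, so %GC = 11/34 × 100 = 32.353%
Salt term: 16.6 × (-0.152) = -2.523
GC term: 0.41 × 32.353 = 13.265; length term: −675/34 = −19.853
Tm = 81.5 + (-2.523) + 13.265 − 19.853 = 72.389 → 72.4°C

72.4°C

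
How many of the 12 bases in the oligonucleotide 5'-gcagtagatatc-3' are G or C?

5

Counting bases: A=4, T=3, C=2, G=3
G+C = 3 + 2 = 5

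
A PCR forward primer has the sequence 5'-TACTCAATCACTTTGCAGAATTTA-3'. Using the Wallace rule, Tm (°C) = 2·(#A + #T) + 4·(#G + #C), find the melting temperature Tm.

A=8, C=5, G=2, T=9
AT pairs contribute 17, GC pairs contribute 7.
Tm = 2(17) + 4(7) = 34 + 28 = 62°C

62°C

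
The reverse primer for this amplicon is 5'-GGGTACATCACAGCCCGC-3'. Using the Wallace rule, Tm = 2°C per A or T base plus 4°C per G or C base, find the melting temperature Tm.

Counting bases: A=4, T=2, C=7, G=5
AT pairs contribute 6, GC pairs contribute 12.
Tm = 2×6 + 4×12 = 60°C

60°C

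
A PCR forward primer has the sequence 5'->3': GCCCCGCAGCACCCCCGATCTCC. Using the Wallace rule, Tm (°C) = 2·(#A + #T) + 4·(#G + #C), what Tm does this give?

82°C

Base counts: T=2, A=3, G=4, C=14
So N_AT = 5 and N_GC = 18.
Tm = 2(5) + 4(18) = 10 + 72 = 82°C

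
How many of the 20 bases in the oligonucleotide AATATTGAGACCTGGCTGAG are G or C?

Base counts: A=6, G=6, C=3, T=5
Total G or C: 6 + 3 = 9

9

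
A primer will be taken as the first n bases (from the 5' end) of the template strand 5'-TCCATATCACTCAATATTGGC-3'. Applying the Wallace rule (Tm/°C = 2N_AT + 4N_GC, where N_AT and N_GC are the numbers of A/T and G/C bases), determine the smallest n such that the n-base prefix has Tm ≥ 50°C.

n = 19

First 18 bases: TCCATATCACTCAATATT → Tm = 46°C (< 50°C)
First 19 bases: TCCATATCACTCAATATTG → Tm = 50°C (≥ 50°C)
Since every base adds ≥2°C, Tm only increases with n, so the threshold is first crossed at n = 19.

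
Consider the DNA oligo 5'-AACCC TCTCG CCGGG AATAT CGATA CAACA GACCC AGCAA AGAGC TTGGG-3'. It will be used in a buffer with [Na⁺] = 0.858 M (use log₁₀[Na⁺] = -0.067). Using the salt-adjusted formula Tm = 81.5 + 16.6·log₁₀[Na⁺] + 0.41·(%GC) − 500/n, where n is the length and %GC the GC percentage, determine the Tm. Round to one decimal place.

Length n = 50. Counting bases: G=12, T=7, A=16, C=15
G+C = 27, so %GC = 27/50 × 100 = 54%
Salt term: 16.6 × (-0.067) = -1.112
GC term: 0.41 × 54 = 22.14; length term: −500/50 = −10
Tm = 81.5 + (-1.112) + 22.14 − 10 = 92.528 → 92.5°C

92.5°C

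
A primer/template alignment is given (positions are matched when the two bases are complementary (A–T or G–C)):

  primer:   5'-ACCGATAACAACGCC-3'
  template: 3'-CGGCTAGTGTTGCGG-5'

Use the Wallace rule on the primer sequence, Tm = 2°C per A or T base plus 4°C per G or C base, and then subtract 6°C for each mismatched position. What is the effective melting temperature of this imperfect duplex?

34°C

Primer base counts: A=6, T=1, G=2, C=6 → A+T=7, G+C=8
Perfect-match Tm = 2(7) + 4(8) = 14 + 32 = 46°C
Mismatches (positions where the bases are not complementary): 2 (at positions 1, 7)
Effective Tm = 46 − 2×6 = 46 − 12 = 34°C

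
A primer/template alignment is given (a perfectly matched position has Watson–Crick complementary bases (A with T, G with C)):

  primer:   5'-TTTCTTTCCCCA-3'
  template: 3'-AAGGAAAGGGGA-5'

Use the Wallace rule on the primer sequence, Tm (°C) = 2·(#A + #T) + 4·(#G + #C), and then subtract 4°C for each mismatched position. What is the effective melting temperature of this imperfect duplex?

26°C

Primer base counts: A=1, T=6, G=0, C=5 → A+T=7, G+C=5
Perfect-match Tm = 2(7) + 4(5) = 14 + 20 = 34°C
Mismatches (positions where the bases are not complementary): 2 (at positions 3, 12)
Effective Tm = 34 − 2×4 = 34 − 8 = 26°C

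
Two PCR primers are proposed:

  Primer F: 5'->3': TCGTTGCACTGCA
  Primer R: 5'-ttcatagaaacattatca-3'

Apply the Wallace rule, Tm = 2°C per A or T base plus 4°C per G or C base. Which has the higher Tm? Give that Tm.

Primer F: A+T=6, G+C=7 → Tm = 2(6)+4(7) = 40°C
Primer R: A+T=14, G+C=4 → Tm = 2(14)+4(4) = 44°C
40°C vs 44°C → primer R is higher.

Primer R, 44°C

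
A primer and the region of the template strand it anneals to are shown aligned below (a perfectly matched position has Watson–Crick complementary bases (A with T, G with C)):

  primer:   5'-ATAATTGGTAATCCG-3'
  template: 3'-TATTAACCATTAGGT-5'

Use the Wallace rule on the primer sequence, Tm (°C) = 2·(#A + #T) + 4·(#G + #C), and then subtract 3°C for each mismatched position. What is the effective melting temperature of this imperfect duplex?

37°C

Primer base counts: A=5, T=5, G=3, C=2 → A+T=10, G+C=5
Perfect-match Tm = 2(10) + 4(5) = 20 + 20 = 40°C
Mismatches (positions where the bases are not complementary): 1 (at position 15)
Effective Tm = 40 − 1×3 = 40 − 3 = 37°C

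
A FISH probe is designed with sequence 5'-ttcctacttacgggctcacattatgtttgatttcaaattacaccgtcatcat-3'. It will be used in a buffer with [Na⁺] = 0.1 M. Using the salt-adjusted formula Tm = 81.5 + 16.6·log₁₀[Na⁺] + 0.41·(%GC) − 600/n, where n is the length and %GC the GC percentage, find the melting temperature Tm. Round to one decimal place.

68.3°C

Length n = 52. Counting bases: T=20, G=6, A=13, C=13
G+C = 19, so %GC = 19/52 × 100 = 36.538%
Salt term: 16.6 × (-1) = -16.6
GC term: 0.41 × 36.538 = 14.981; length term: −600/52 = −11.538
Tm = 81.5 + (-16.6) + 14.981 − 11.538 = 68.343 → 68.3°C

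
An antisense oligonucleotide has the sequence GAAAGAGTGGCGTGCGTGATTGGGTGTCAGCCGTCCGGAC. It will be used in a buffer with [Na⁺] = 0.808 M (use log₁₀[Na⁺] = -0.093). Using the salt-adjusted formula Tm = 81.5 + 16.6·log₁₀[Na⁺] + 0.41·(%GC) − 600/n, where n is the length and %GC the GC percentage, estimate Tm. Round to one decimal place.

Length n = 40. Scanning the sequence gives T=8, C=8, A=7, G=17.
G+C = 25, so %GC = 25/40 × 100 = 62.5%
Salt term: 16.6 × (-0.093) = -1.544
GC term: 0.41 × 62.5 = 25.625; length term: −600/40 = −15
Tm = 81.5 + (-1.544) + 25.625 − 15 = 90.581 → 90.6°C

90.6°C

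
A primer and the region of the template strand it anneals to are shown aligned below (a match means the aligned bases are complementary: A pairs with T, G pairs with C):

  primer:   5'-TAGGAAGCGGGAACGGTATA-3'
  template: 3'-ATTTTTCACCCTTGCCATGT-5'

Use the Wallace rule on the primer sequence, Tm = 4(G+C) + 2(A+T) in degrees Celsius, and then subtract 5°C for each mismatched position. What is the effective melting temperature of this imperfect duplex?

40°C

Primer base counts: A=7, T=3, G=8, C=2 → A+T=10, G+C=10
Perfect-match Tm = 2(10) + 4(10) = 20 + 40 = 60°C
Mismatches (positions where the bases are not complementary): 4 (at positions 3, 4, 8, 19)
Effective Tm = 60 − 4×5 = 60 − 20 = 40°C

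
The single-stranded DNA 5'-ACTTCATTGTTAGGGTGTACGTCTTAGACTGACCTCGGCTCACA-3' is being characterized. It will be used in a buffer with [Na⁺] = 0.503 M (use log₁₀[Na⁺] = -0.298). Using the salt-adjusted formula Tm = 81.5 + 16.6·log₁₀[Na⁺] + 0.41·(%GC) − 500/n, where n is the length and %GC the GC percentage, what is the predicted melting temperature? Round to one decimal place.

84.8°C

Length n = 44. Base counts: A=9, C=11, T=14, G=10
G+C = 21, so %GC = 21/44 × 100 = 47.727%
Salt term: 16.6 × (-0.298) = -4.947
GC term: 0.41 × 47.727 = 19.568; length term: −500/44 = −11.364
Tm = 81.5 + (-4.947) + 19.568 − 11.364 = 84.757 → 84.8°C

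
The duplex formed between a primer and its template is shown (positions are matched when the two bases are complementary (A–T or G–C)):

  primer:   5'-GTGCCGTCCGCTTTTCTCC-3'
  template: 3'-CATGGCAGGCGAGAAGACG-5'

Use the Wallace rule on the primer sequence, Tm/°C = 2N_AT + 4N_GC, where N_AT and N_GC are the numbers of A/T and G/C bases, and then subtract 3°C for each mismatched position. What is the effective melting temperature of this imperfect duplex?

Primer base counts: A=0, T=7, G=4, C=8 → A+T=7, G+C=12
Perfect-match Tm = 2(7) + 4(12) = 14 + 48 = 62°C
Mismatches (positions where the bases are not complementary): 3 (at positions 3, 13, 18)
Effective Tm = 62 − 3×3 = 62 − 9 = 53°C

53°C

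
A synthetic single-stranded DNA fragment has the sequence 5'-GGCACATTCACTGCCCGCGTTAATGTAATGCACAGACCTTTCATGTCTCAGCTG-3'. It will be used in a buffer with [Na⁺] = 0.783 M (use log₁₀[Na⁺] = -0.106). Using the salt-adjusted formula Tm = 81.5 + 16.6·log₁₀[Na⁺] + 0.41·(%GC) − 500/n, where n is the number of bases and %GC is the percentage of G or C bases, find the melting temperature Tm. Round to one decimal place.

Length n = 54. Scanning the sequence gives C=16, T=15, G=11, A=12.
G+C = 27, so %GC = 27/54 × 100 = 50%
Salt term: 16.6 × (-0.106) = -1.76
GC term: 0.41 × 50 = 20.5; length term: −500/54 = −9.259
Tm = 81.5 + (-1.76) + 20.5 − 9.259 = 90.981 → 91.0°C

91.0°C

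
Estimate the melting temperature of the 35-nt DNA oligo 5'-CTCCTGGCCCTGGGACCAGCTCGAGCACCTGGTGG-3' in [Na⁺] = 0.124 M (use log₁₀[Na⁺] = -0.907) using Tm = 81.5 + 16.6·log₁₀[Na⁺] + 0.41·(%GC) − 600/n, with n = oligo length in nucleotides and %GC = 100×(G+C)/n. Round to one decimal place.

Length n = 35. Scanning the sequence gives C=13, T=6, G=12, A=4.
G+C = 25, so %GC = 25/35 × 100 = 71.429%
Salt term: 16.6 × (-0.907) = -15.056
GC term: 0.41 × 71.429 = 29.286; length term: −600/35 = −17.143
Tm = 81.5 + (-15.056) + 29.286 − 17.143 = 78.587 → 78.6°C

78.6°C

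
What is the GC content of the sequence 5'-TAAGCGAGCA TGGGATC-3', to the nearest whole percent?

53%

Base counts: T=3, G=6, C=3, A=5
G+C = 6 + 3 = 9 out of 17 bases
%GC = 9/17 × 100 = 52.94% ≈ 53%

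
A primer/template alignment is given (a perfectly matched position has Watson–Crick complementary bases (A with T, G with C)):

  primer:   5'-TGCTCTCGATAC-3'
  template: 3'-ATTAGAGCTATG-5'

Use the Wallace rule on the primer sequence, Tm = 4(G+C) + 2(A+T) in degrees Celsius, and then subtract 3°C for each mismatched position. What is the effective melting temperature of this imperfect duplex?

30°C

Primer base counts: A=2, T=4, G=2, C=4 → A+T=6, G+C=6
Perfect-match Tm = 2(6) + 4(6) = 12 + 24 = 36°C
Mismatches (positions where the bases are not complementary): 2 (at positions 2, 3)
Effective Tm = 36 − 2×3 = 36 − 6 = 30°C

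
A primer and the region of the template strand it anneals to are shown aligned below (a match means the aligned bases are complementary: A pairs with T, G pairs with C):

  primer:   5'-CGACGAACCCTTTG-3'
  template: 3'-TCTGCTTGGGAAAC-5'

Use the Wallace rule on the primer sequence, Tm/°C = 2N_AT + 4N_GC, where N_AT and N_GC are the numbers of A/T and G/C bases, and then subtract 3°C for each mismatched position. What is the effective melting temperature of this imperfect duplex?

41°C

Primer base counts: A=3, T=3, G=3, C=5 → A+T=6, G+C=8
Perfect-match Tm = 2(6) + 4(8) = 12 + 32 = 44°C
Mismatches (positions where the bases are not complementary): 1 (at position 1)
Effective Tm = 44 − 1×3 = 44 − 3 = 41°C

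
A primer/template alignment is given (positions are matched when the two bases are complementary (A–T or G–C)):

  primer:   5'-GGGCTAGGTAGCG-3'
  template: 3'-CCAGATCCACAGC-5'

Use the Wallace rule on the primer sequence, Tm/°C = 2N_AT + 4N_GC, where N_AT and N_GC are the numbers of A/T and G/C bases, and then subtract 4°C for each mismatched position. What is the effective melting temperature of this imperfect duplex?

32°C

Primer base counts: A=2, T=2, G=7, C=2 → A+T=4, G+C=9
Perfect-match Tm = 2(4) + 4(9) = 8 + 36 = 44°C
Mismatches (positions where the bases are not complementary): 3 (at positions 3, 10, 11)
Effective Tm = 44 − 3×4 = 44 − 12 = 32°C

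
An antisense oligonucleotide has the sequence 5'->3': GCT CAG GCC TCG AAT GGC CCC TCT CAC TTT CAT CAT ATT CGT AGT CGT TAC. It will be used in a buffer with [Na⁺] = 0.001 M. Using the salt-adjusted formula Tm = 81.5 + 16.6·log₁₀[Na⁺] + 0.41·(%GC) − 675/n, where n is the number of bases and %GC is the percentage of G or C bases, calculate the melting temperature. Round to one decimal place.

Length n = 51. C=17, G=9, T=16, A=9
G+C = 26, so %GC = 26/51 × 100 = 50.98%
Salt term: 16.6 × (-3) = -49.8
GC term: 0.41 × 50.98 = 20.902; length term: −675/51 = −13.235
Tm = 81.5 + (-49.8) + 20.902 − 13.235 = 39.367 → 39.4°C

39.4°C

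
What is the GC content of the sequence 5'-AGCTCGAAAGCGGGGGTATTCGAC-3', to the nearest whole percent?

Base counts: C=5, T=4, G=9, A=6
G+C = 9 + 5 = 14 out of 24 bases
%GC = 14/24 × 100 = 58.33% ≈ 58%

58%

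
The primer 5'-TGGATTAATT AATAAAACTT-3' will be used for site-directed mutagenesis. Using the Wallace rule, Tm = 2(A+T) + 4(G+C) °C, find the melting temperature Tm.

46°C

Counting bases: G=2, T=8, A=9, C=1
A+T = 17, G+C = 3
Tm = 2(17) + 4(3) = 34 + 12 = 46°C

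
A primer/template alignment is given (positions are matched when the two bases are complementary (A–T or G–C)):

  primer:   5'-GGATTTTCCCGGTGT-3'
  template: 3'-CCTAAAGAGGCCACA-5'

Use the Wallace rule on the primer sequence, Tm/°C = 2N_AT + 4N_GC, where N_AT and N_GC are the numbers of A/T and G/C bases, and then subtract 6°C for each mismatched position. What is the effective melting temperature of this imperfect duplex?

Primer base counts: A=1, T=6, G=5, C=3 → A+T=7, G+C=8
Perfect-match Tm = 2(7) + 4(8) = 14 + 32 = 46°C
Mismatches (positions where the bases are not complementary): 2 (at positions 7, 8)
Effective Tm = 46 − 2×6 = 46 − 12 = 34°C

34°C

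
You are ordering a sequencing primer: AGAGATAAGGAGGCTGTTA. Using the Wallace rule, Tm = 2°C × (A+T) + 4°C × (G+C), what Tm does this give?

Base counts: G=7, A=7, C=1, T=4
AT pairs contribute 11, GC pairs contribute 8.
Tm = 4·8 + 2·11 = 32 + 22 = 54°C

54°C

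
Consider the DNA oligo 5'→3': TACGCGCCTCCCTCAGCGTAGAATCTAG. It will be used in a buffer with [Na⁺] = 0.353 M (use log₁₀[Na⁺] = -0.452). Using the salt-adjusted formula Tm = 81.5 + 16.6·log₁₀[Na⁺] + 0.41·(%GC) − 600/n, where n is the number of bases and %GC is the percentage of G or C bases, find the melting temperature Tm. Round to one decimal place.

Length n = 28. Base counts: A=6, G=6, C=10, T=6
G+C = 16, so %GC = 16/28 × 100 = 57.143%
Salt term: 16.6 × (-0.452) = -7.503
GC term: 0.41 × 57.143 = 23.429; length term: −600/28 = −21.429
Tm = 81.5 + (-7.503) + 23.429 − 21.429 = 75.997 → 76.0°C

76.0°C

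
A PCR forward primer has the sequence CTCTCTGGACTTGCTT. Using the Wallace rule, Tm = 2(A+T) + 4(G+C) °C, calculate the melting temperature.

C=5, A=1, T=7, G=3
AT pairs contribute 8, GC pairs contribute 8.
Tm = 2(8) + 4(8) = 16 + 32 = 48°C

48°C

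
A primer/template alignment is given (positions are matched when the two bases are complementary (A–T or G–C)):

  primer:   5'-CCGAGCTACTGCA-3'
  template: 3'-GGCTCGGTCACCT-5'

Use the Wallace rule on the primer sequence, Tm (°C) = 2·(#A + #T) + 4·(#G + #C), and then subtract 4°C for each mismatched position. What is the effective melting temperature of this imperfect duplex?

Primer base counts: A=3, T=2, G=3, C=5 → A+T=5, G+C=8
Perfect-match Tm = 2(5) + 4(8) = 10 + 32 = 42°C
Mismatches (positions where the bases are not complementary): 3 (at positions 7, 9, 12)
Effective Tm = 42 − 3×4 = 42 − 12 = 30°C

30°C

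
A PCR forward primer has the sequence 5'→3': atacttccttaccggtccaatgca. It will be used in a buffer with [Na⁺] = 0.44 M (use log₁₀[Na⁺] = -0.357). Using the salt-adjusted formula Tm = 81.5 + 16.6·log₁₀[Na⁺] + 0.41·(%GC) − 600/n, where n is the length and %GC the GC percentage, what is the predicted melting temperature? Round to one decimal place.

69.4°C

Length n = 24. Counting bases: C=8, T=7, A=6, G=3
G+C = 11, so %GC = 11/24 × 100 = 45.833%
Salt term: 16.6 × (-0.357) = -5.926
GC term: 0.41 × 45.833 = 18.792; length term: −600/24 = −25
Tm = 81.5 + (-5.926) + 18.792 − 25 = 69.366 → 69.4°C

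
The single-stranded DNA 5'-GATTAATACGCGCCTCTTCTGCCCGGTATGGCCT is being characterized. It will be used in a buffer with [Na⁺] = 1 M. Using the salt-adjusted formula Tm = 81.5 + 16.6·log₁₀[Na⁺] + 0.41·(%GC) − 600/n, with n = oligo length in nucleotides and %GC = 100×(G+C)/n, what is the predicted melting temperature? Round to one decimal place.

Length n = 34. Base counts: A=5, C=11, T=10, G=8
G+C = 19, so %GC = 19/34 × 100 = 55.882%
Salt term: 16.6 × (0) = 0
GC term: 0.41 × 55.882 = 22.912; length term: −600/34 = −17.647
Tm = 81.5 + (0) + 22.912 − 17.647 = 86.765 → 86.8°C

86.8°C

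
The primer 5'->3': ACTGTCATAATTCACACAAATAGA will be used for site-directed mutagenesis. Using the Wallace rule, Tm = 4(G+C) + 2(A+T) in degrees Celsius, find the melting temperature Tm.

Base counts: A=11, G=2, T=6, C=5
So N_AT = 17 and N_GC = 7.
Tm = 2×17 + 4×7 = 62°C

62°C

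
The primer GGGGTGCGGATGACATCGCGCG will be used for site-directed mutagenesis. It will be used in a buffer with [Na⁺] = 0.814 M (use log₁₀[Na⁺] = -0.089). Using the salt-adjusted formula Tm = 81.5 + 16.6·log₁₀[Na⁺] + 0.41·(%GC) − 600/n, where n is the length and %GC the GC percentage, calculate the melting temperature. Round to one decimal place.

82.6°C

Length n = 22. A=3, T=3, C=5, G=11
G+C = 16, so %GC = 16/22 × 100 = 72.727%
Salt term: 16.6 × (-0.089) = -1.477
GC term: 0.41 × 72.727 = 29.818; length term: −600/22 = −27.273
Tm = 81.5 + (-1.477) + 29.818 − 27.273 = 82.568 → 82.6°C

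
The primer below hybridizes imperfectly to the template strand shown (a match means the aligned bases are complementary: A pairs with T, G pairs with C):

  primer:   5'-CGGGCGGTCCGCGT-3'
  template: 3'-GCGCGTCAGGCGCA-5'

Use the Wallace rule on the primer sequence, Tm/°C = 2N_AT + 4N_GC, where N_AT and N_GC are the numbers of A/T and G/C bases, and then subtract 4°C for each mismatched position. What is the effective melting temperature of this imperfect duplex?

44°C

Primer base counts: A=0, T=2, G=7, C=5 → A+T=2, G+C=12
Perfect-match Tm = 2(2) + 4(12) = 4 + 48 = 52°C
Mismatches (positions where the bases are not complementary): 2 (at positions 3, 6)
Effective Tm = 52 − 2×4 = 52 − 8 = 44°C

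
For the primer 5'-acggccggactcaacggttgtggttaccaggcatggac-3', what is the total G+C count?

23

C=10, A=8, G=13, T=7
Total G or C: 13 + 10 = 23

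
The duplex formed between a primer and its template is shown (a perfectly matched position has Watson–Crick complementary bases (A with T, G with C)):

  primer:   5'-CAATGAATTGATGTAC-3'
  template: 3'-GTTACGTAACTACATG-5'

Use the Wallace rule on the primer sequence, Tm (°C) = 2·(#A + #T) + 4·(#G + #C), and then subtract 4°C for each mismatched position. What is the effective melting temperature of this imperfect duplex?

Primer base counts: A=6, T=5, G=3, C=2 → A+T=11, G+C=5
Perfect-match Tm = 2(11) + 4(5) = 22 + 20 = 42°C
Mismatches (positions where the bases are not complementary): 1 (at position 6)
Effective Tm = 42 − 1×4 = 42 − 4 = 38°C

38°C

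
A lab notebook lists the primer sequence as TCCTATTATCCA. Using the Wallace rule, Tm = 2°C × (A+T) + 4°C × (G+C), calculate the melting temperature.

Counting bases: T=5, G=0, A=3, C=4
AT pairs contribute 8, GC pairs contribute 4.
Tm = 4·4 + 2·8 = 16 + 16 = 32°C

32°C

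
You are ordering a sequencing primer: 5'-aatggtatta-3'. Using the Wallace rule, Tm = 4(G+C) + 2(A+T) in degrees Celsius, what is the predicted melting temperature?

24°C

Counting bases: T=4, A=4, C=0, G=2
AT pairs contribute 8, GC pairs contribute 2.
Tm = 2(8) + 4(2) = 16 + 8 = 24°C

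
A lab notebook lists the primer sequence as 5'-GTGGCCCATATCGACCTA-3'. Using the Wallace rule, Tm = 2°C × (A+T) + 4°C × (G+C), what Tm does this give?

Scanning the sequence gives A=4, T=4, C=6, G=4.
AT pairs contribute 8, GC pairs contribute 10.
Tm = 2(8) + 4(10) = 16 + 40 = 56°C

56°C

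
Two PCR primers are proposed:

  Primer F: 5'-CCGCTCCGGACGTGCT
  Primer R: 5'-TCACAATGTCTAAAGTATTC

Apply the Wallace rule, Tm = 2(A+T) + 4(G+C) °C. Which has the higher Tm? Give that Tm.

Primer F, 56°C

Primer F: A+T=4, G+C=12 → Tm = 2(4)+4(12) = 56°C
Primer R: A+T=14, G+C=6 → Tm = 2(14)+4(6) = 52°C
56°C vs 52°C → primer F is higher.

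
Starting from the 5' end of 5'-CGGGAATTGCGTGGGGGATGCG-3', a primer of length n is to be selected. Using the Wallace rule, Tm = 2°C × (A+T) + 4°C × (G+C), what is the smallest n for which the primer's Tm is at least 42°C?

First 12 bases: CGGGAATTGCGT → Tm = 38°C (< 42°C)
First 13 bases: CGGGAATTGCGTG → Tm = 42°C (≥ 42°C)
Since every base adds ≥2°C, Tm only increases with n, so the threshold is first crossed at n = 13.

n = 13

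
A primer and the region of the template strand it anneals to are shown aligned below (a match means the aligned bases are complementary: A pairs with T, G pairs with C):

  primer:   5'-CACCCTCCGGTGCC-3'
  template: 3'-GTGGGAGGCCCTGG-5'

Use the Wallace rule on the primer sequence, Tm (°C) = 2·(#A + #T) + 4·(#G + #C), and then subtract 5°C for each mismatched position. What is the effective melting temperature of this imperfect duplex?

Primer base counts: A=1, T=2, G=3, C=8 → A+T=3, G+C=11
Perfect-match Tm = 2(3) + 4(11) = 6 + 44 = 50°C
Mismatches (positions where the bases are not complementary): 2 (at positions 11, 12)
Effective Tm = 50 − 2×5 = 50 − 10 = 40°C

40°C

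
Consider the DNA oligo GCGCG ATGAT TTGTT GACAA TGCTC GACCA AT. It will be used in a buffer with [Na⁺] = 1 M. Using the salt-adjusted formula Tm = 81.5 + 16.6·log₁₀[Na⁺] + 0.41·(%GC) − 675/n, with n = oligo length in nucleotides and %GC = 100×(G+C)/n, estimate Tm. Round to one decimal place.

79.6°C

Length n = 32. Scanning the sequence gives A=8, G=8, C=7, T=9.
G+C = 15, so %GC = 15/32 × 100 = 46.875%
Salt term: 16.6 × (0) = 0
GC term: 0.41 × 46.875 = 19.219; length term: −675/32 = −21.094
Tm = 81.5 + (0) + 19.219 − 21.094 = 79.625 → 79.6°C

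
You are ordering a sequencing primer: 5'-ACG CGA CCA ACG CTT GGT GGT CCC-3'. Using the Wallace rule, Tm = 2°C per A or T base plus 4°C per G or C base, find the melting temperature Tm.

Base counts: C=9, T=4, A=4, G=7
A+T = 8, G+C = 16
Tm = 4·16 + 2·8 = 64 + 16 = 80°C

80°C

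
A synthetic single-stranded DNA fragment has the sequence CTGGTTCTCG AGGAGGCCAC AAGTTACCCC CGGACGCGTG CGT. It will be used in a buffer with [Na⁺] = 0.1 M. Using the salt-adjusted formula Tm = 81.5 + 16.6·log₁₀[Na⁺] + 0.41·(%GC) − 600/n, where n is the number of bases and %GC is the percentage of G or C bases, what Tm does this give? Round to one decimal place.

Length n = 43. Base counts: A=7, T=8, G=14, C=14
G+C = 28, so %GC = 28/43 × 100 = 65.116%
Salt term: 16.6 × (-1) = -16.6
GC term: 0.41 × 65.116 = 26.698; length term: −600/43 = −13.953
Tm = 81.5 + (-16.6) + 26.698 − 13.953 = 77.645 → 77.6°C

77.6°C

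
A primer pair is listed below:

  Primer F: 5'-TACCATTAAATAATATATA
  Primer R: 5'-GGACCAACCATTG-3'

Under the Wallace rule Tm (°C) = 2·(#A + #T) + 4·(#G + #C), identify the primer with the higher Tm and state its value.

Primer F: A+T=17, G+C=2 → Tm = 2(17)+4(2) = 42°C
Primer R: A+T=6, G+C=7 → Tm = 2(6)+4(7) = 40°C
42°C vs 40°C → primer F is higher.

Primer F, 42°C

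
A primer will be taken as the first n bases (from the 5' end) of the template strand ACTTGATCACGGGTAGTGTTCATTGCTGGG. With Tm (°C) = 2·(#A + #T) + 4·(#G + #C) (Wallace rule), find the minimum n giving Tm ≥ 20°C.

n = 8

First 7 bases: ACTTGAT → Tm = 18°C (< 20°C)
First 8 bases: ACTTGATC → Tm = 22°C (≥ 20°C)
Each additional base adds 2°C (A/T) or 4°C (G/C), so Tm is non-decreasing in n; n = 8 is the first length to reach 20°C.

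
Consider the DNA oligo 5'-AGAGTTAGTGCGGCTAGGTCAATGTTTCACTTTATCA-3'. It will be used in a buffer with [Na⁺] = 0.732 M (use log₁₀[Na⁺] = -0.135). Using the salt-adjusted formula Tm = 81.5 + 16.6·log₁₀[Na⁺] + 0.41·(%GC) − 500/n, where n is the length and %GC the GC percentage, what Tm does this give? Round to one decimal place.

Length n = 37. Base counts: C=6, G=9, A=9, T=13
G+C = 15, so %GC = 15/37 × 100 = 40.541%
Salt term: 16.6 × (-0.135) = -2.241
GC term: 0.41 × 40.541 = 16.622; length term: −500/37 = −13.514
Tm = 81.5 + (-2.241) + 16.622 − 13.514 = 82.367 → 82.4°C

82.4°C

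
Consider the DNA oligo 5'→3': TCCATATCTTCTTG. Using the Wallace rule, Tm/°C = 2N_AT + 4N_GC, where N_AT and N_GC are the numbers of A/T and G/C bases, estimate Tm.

Scanning the sequence gives G=1, C=4, T=7, A=2.
A+T = 9, G+C = 5
Tm = 2(9) + 4(5) = 18 + 20 = 38°C

38°C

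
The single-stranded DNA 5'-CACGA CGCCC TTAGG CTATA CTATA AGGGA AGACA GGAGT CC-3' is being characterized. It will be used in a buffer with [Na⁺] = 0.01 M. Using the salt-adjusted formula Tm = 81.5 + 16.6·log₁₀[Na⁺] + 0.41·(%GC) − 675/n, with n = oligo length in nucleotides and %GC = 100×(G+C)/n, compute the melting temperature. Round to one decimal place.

Length n = 42. T=7, G=11, C=11, A=13
G+C = 22, so %GC = 22/42 × 100 = 52.381%
Salt term: 16.6 × (-2) = -33.2
GC term: 0.41 × 52.381 = 21.476; length term: −675/42 = −16.071
Tm = 81.5 + (-33.2) + 21.476 − 16.071 = 53.705 → 53.7°C

53.7°C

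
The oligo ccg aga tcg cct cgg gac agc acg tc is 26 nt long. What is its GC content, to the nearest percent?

Base counts: A=5, T=3, G=8, C=10
G+C = 8 + 10 = 18 out of 26 bases
%GC = 18/26 × 100 = 69.23% ≈ 69%

69%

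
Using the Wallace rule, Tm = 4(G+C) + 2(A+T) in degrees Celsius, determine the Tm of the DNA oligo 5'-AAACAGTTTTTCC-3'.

34°C

A=4, G=1, C=3, T=5
A+T = 9, G+C = 4
Tm = 2×9 + 4×4 = 34°C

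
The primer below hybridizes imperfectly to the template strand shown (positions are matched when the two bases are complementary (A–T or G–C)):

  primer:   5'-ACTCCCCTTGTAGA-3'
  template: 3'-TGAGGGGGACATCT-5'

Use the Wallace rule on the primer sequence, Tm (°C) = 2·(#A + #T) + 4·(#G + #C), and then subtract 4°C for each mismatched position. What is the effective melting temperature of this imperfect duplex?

Primer base counts: A=3, T=4, G=2, C=5 → A+T=7, G+C=7
Perfect-match Tm = 2(7) + 4(7) = 14 + 28 = 42°C
Mismatches (positions where the bases are not complementary): 1 (at position 8)
Effective Tm = 42 − 1×4 = 42 − 4 = 38°C

38°C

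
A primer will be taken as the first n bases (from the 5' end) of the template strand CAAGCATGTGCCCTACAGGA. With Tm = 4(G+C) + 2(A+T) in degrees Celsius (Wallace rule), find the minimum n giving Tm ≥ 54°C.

First 17 bases: CAAGCATGTGCCCTACA → Tm = 52°C (< 54°C)
First 18 bases: CAAGCATGTGCCCTACAG → Tm = 56°C (≥ 54°C)
Each additional base adds 2°C (A/T) or 4°C (G/C), so Tm is non-decreasing in n; n = 18 is the first length to reach 54°C.

n = 18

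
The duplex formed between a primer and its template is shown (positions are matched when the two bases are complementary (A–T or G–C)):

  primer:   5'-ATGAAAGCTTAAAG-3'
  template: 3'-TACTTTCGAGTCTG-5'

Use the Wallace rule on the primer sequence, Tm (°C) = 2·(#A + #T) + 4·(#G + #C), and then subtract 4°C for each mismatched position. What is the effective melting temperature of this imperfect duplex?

24°C

Primer base counts: A=7, T=3, G=3, C=1 → A+T=10, G+C=4
Perfect-match Tm = 2(10) + 4(4) = 20 + 16 = 36°C
Mismatches (positions where the bases are not complementary): 3 (at positions 10, 12, 14)
Effective Tm = 36 − 3×4 = 36 − 12 = 24°C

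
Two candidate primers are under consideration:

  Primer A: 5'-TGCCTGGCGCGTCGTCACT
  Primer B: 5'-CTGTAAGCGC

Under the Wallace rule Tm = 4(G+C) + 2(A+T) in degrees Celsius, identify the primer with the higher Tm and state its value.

Primer A: A+T=6, G+C=13 → Tm = 2(6)+4(13) = 64°C
Primer B: A+T=4, G+C=6 → Tm = 2(4)+4(6) = 32°C
64°C vs 32°C → primer A is higher.

Primer A, 64°C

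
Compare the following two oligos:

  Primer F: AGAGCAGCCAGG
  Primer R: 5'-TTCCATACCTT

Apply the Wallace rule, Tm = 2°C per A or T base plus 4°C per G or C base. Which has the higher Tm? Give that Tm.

Primer F: A+T=4, G+C=8 → Tm = 2(4)+4(8) = 40°C
Primer R: A+T=7, G+C=4 → Tm = 2(7)+4(4) = 30°C
40°C vs 30°C → primer F is higher.

Primer F, 40°C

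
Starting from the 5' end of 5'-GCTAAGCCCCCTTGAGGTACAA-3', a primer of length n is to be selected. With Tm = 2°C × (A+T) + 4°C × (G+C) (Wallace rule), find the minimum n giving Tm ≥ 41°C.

n = 13

First 12 bases: GCTAAGCCCCCT → Tm = 40°C (< 41°C)
First 13 bases: GCTAAGCCCCCTT → Tm = 42°C (≥ 41°C)
Since every base adds ≥2°C, Tm only increases with n, so the threshold is first crossed at n = 13.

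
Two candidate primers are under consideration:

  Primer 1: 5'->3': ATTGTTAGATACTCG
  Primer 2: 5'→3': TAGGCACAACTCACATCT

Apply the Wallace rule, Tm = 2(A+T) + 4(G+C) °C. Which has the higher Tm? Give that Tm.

Primer 1: A+T=10, G+C=5 → Tm = 2(10)+4(5) = 40°C
Primer 2: A+T=10, G+C=8 → Tm = 2(10)+4(8) = 52°C
40°C vs 52°C → primer 2 is higher.

Primer 2, 52°C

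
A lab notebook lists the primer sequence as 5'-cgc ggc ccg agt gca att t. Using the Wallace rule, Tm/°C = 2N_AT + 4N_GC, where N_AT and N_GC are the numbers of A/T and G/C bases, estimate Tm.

G=6, C=6, T=4, A=3
AT pairs contribute 7, GC pairs contribute 12.
Tm = 2(7) + 4(12) = 14 + 48 = 62°C

62°C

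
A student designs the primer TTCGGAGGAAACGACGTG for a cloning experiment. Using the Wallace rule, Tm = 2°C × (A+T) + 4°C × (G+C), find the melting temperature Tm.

Scanning the sequence gives C=3, T=3, G=7, A=5.
A+T = 8, G+C = 10
Tm = 2×8 + 4×10 = 56°C

56°C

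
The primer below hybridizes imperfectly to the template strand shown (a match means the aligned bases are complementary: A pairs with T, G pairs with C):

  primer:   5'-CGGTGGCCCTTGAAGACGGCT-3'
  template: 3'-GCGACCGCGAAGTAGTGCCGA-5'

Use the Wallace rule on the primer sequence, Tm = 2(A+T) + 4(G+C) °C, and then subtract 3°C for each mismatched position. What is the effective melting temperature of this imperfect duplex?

Primer base counts: A=3, T=4, G=8, C=6 → A+T=7, G+C=14
Perfect-match Tm = 2(7) + 4(14) = 14 + 56 = 70°C
Mismatches (positions where the bases are not complementary): 5 (at positions 3, 8, 12, 14, 15)
Effective Tm = 70 − 5×3 = 70 − 15 = 55°C

55°C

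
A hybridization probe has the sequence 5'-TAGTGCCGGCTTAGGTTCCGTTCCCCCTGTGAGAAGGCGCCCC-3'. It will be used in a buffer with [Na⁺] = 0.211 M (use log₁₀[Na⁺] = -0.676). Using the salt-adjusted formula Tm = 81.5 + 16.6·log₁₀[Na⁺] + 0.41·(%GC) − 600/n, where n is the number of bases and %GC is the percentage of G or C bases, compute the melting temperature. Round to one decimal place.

83.0°C

Length n = 43. Base counts: G=13, A=5, T=10, C=15
G+C = 28, so %GC = 28/43 × 100 = 65.116%
Salt term: 16.6 × (-0.676) = -11.222
GC term: 0.41 × 65.116 = 26.698; length term: −600/43 = −13.953
Tm = 81.5 + (-11.222) + 26.698 − 13.953 = 83.023 → 83.0°C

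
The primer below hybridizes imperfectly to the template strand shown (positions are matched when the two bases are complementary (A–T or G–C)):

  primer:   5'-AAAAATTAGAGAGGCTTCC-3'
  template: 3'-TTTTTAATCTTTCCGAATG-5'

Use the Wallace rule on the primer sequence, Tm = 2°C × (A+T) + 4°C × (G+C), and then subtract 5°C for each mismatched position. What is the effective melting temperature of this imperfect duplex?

42°C

Primer base counts: A=8, T=4, G=4, C=3 → A+T=12, G+C=7
Perfect-match Tm = 2(12) + 4(7) = 24 + 28 = 52°C
Mismatches (positions where the bases are not complementary): 2 (at positions 11, 18)
Effective Tm = 52 − 2×5 = 52 − 10 = 42°C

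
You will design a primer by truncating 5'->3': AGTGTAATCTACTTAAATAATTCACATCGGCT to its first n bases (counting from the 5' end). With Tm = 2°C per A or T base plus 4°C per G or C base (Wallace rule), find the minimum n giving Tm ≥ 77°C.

n = 30

First 29 bases: AGTGTAATCTACTTAAATAATTCACATCG → Tm = 74°C (< 77°C)
First 30 bases: AGTGTAATCTACTTAAATAATTCACATCGG → Tm = 78°C (≥ 77°C)
Each additional base adds 2°C (A/T) or 4°C (G/C), so Tm is non-decreasing in n; n = 30 is the first length to reach 77°C.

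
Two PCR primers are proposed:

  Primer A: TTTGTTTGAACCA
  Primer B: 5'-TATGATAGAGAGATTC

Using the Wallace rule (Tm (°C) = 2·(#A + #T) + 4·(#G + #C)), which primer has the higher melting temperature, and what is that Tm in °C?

Primer A: A+T=9, G+C=4 → Tm = 2(9)+4(4) = 34°C
Primer B: A+T=11, G+C=5 → Tm = 2(11)+4(5) = 42°C
34°C vs 42°C → primer B is higher.

Primer B, 42°C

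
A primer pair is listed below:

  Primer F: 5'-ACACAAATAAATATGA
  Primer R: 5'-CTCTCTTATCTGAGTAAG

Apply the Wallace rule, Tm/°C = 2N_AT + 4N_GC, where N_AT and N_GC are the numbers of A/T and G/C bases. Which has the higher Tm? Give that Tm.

Primer R, 50°C

Primer F: A+T=13, G+C=3 → Tm = 2(13)+4(3) = 38°C
Primer R: A+T=11, G+C=7 → Tm = 2(11)+4(7) = 50°C
38°C vs 50°C → primer R is higher.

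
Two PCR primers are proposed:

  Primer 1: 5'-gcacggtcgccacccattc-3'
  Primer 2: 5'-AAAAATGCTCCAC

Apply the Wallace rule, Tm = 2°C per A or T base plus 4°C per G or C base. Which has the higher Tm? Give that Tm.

Primer 1, 64°C

Primer 1: A+T=6, G+C=13 → Tm = 2(6)+4(13) = 64°C
Primer 2: A+T=8, G+C=5 → Tm = 2(8)+4(5) = 36°C
64°C vs 36°C → primer 1 is higher.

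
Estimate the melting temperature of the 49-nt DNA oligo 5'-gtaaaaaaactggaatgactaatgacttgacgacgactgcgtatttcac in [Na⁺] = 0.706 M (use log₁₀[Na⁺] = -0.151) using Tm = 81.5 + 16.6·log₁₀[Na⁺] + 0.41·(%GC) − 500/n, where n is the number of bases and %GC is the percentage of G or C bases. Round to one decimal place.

Length n = 49. Scanning the sequence gives G=10, T=12, A=18, C=9.
G+C = 19, so %GC = 19/49 × 100 = 38.776%
Salt term: 16.6 × (-0.151) = -2.507
GC term: 0.41 × 38.776 = 15.898; length term: −500/49 = −10.204
Tm = 81.5 + (-2.507) + 15.898 − 10.204 = 84.687 → 84.7°C

84.7°C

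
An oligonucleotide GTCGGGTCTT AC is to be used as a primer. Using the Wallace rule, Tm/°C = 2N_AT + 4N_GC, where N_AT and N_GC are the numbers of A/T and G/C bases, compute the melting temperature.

A=1, C=3, T=4, G=4
AT pairs contribute 5, GC pairs contribute 7.
Tm = 4·7 + 2·5 = 28 + 10 = 38°C

38°C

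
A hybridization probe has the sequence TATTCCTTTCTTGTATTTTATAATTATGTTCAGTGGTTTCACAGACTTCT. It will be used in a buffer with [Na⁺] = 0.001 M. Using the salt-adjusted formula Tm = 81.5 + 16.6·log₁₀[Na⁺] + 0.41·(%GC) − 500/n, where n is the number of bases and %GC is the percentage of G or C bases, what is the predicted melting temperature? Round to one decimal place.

33.2°C

Length n = 50. Base counts: C=8, A=10, G=6, T=26
G+C = 14, so %GC = 14/50 × 100 = 28%
Salt term: 16.6 × (-3) = -49.8
GC term: 0.41 × 28 = 11.48; length term: −500/50 = −10
Tm = 81.5 + (-49.8) + 11.48 − 10 = 33.18 → 33.2°C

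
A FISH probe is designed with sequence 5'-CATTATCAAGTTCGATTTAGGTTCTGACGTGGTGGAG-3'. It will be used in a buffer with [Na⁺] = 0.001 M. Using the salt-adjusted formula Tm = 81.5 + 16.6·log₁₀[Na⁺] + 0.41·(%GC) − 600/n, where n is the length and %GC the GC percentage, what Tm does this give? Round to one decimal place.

33.2°C

Length n = 37. Scanning the sequence gives G=11, C=5, T=13, A=8.
G+C = 16, so %GC = 16/37 × 100 = 43.243%
Salt term: 16.6 × (-3) = -49.8
GC term: 0.41 × 43.243 = 17.73; length term: −600/37 = −16.216
Tm = 81.5 + (-49.8) + 17.73 − 16.216 = 33.214 → 33.2°C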